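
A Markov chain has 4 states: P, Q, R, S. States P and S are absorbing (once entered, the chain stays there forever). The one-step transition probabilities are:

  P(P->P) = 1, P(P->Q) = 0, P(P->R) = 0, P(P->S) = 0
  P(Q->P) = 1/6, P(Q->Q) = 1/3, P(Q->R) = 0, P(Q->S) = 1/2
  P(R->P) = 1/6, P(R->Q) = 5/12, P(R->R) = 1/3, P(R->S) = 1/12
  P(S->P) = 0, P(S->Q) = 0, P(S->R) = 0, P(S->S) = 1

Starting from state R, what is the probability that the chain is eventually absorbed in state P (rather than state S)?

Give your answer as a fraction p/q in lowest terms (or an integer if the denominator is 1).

Let a_i = P(absorbed in P | start in state i).
Boundary conditions: a_P = 1, a_S = 0.
For each transient state i, a_i = sum_j P(i->j) * a_j:
  a_Q = 1/6*a_P + 1/3*a_Q + 0*a_R + 1/2*a_S
  a_R = 1/6*a_P + 5/12*a_Q + 1/3*a_R + 1/12*a_S

Substituting a_P = 1 and a_S = 0, rearrange to (I - Q) a = r where r[i] = P(i -> P):
  [2/3, 0] . (a_Q, a_R) = 1/6
  [-5/12, 2/3] . (a_Q, a_R) = 1/6

Solving yields:
  a_Q = 1/4
  a_R = 13/32

Starting state is R, so the absorption probability is a_R = 13/32.

Answer: 13/32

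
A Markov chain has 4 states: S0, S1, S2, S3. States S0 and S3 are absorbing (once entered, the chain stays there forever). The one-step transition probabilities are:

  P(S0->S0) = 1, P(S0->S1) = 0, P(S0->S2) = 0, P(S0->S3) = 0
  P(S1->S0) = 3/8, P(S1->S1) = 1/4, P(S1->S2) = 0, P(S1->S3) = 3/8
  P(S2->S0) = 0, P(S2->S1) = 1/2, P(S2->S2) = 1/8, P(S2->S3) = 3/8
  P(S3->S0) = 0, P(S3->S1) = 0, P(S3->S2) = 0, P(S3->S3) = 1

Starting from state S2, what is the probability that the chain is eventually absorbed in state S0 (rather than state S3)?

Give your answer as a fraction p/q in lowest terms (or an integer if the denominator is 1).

Let a_i = P(absorbed in S0 | start in state i).
Boundary conditions: a_S0 = 1, a_S3 = 0.
For each transient state i, a_i = sum_j P(i->j) * a_j:
  a_S1 = 3/8*a_S0 + 1/4*a_S1 + 0*a_S2 + 3/8*a_S3
  a_S2 = 0*a_S0 + 1/2*a_S1 + 1/8*a_S2 + 3/8*a_S3

Substituting a_S0 = 1 and a_S3 = 0, rearrange to (I - Q) a = r where r[i] = P(i -> S0):
  [3/4, 0] . (a_S1, a_S2) = 3/8
  [-1/2, 7/8] . (a_S1, a_S2) = 0

Solving yields:
  a_S1 = 1/2
  a_S2 = 2/7

Starting state is S2, so the absorption probability is a_S2 = 2/7.

Answer: 2/7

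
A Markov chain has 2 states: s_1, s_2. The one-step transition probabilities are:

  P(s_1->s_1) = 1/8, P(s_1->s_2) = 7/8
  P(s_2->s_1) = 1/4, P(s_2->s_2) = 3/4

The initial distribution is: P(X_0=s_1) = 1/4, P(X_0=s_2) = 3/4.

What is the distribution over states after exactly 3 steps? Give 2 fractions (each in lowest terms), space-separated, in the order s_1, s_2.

Propagating the distribution step by step (d_{t+1} = d_t * P):
d_0 = (s_1=1/4, s_2=3/4)
  d_1[s_1] = 1/4*1/8 + 3/4*1/4 = 7/32
  d_1[s_2] = 1/4*7/8 + 3/4*3/4 = 25/32
d_1 = (s_1=7/32, s_2=25/32)
  d_2[s_1] = 7/32*1/8 + 25/32*1/4 = 57/256
  d_2[s_2] = 7/32*7/8 + 25/32*3/4 = 199/256
d_2 = (s_1=57/256, s_2=199/256)
  d_3[s_1] = 57/256*1/8 + 199/256*1/4 = 455/2048
  d_3[s_2] = 57/256*7/8 + 199/256*3/4 = 1593/2048
d_3 = (s_1=455/2048, s_2=1593/2048)

Answer: 455/2048 1593/2048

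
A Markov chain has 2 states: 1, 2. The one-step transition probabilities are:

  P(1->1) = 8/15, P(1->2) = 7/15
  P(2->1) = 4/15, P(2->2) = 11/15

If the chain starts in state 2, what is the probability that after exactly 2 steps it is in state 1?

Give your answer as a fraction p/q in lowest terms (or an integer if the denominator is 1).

Answer: 76/225

Derivation:
Computing P^2 by repeated multiplication:
P^1 =
  1: [8/15, 7/15]
  2: [4/15, 11/15]
P^2 =
  1: [92/225, 133/225]
  2: [76/225, 149/225]

(P^2)[2 -> 1] = 76/225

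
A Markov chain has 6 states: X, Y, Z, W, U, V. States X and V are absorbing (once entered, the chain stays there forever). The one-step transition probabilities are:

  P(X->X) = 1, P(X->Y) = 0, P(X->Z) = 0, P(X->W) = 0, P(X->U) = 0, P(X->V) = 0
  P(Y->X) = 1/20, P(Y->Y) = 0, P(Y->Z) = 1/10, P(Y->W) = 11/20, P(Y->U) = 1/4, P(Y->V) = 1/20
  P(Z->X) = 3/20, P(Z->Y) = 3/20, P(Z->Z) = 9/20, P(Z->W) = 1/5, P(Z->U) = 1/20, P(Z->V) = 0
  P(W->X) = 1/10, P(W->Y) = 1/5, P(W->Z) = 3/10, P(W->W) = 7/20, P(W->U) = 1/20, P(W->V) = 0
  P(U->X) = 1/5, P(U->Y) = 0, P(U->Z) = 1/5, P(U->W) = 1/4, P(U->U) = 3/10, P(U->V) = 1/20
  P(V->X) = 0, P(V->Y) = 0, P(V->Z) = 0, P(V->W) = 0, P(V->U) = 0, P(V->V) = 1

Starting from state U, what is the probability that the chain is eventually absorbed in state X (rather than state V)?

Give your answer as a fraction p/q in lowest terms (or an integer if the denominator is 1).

Let a_i = P(absorbed in X | start in state i).
Boundary conditions: a_X = 1, a_V = 0.
For each transient state i, a_i = sum_j P(i->j) * a_j:
  a_Y = 1/20*a_X + 0*a_Y + 1/10*a_Z + 11/20*a_W + 1/4*a_U + 1/20*a_V
  a_Z = 3/20*a_X + 3/20*a_Y + 9/20*a_Z + 1/5*a_W + 1/20*a_U + 0*a_V
  a_W = 1/10*a_X + 1/5*a_Y + 3/10*a_Z + 7/20*a_W + 1/20*a_U + 0*a_V
  a_U = 1/5*a_X + 0*a_Y + 1/5*a_Z + 1/4*a_W + 3/10*a_U + 1/20*a_V

Substituting a_X = 1 and a_V = 0, rearrange to (I - Q) a = r where r[i] = P(i -> X):
  [1, -1/10, -11/20, -1/4] . (a_Y, a_Z, a_W, a_U) = 1/20
  [-3/20, 11/20, -1/5, -1/20] . (a_Y, a_Z, a_W, a_U) = 3/20
  [-1/5, -3/10, 13/20, -1/20] . (a_Y, a_Z, a_W, a_U) = 1/10
  [0, -1/5, -1/4, 7/10] . (a_Y, a_Z, a_W, a_U) = 1/5

Solving yields:
  a_Y = 14227/16556
  a_Z = 15177/16556
  a_W = 3760/4139
  a_U = 7219/8278

Starting state is U, so the absorption probability is a_U = 7219/8278.

Answer: 7219/8278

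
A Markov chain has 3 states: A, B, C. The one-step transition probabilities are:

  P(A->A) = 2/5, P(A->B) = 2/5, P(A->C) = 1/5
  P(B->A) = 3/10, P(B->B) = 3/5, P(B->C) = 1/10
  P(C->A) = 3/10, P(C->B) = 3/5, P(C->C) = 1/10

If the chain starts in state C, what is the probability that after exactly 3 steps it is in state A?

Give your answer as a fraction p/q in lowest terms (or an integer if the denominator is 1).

Computing P^3 by repeated multiplication:
P^1 =
  A: [2/5, 2/5, 1/5]
  B: [3/10, 3/5, 1/10]
  C: [3/10, 3/5, 1/10]
P^2 =
  A: [17/50, 13/25, 7/50]
  B: [33/100, 27/50, 13/100]
  C: [33/100, 27/50, 13/100]
P^3 =
  A: [167/500, 133/250, 67/500]
  B: [333/1000, 267/500, 133/1000]
  C: [333/1000, 267/500, 133/1000]

(P^3)[C -> A] = 333/1000

Answer: 333/1000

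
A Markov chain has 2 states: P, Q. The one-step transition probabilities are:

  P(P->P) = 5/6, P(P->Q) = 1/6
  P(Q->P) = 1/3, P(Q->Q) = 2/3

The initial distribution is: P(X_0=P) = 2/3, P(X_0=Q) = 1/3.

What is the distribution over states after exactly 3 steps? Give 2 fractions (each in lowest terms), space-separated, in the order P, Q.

Answer: 2/3 1/3

Derivation:
Propagating the distribution step by step (d_{t+1} = d_t * P):
d_0 = (P=2/3, Q=1/3)
  d_1[P] = 2/3*5/6 + 1/3*1/3 = 2/3
  d_1[Q] = 2/3*1/6 + 1/3*2/3 = 1/3
d_1 = (P=2/3, Q=1/3)
  d_2[P] = 2/3*5/6 + 1/3*1/3 = 2/3
  d_2[Q] = 2/3*1/6 + 1/3*2/3 = 1/3
d_2 = (P=2/3, Q=1/3)
  d_3[P] = 2/3*5/6 + 1/3*1/3 = 2/3
  d_3[Q] = 2/3*1/6 + 1/3*2/3 = 1/3
d_3 = (P=2/3, Q=1/3)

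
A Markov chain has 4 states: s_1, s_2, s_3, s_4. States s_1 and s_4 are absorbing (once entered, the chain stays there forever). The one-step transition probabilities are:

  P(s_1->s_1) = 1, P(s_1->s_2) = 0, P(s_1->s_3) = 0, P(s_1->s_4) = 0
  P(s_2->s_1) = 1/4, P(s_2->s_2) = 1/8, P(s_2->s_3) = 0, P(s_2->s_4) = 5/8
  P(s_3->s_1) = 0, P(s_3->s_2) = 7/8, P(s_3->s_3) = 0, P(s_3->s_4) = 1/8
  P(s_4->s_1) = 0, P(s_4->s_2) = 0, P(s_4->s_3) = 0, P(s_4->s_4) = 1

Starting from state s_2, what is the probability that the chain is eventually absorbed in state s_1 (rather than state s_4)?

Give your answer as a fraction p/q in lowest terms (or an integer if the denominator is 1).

Answer: 2/7

Derivation:
Let a_i = P(absorbed in s_1 | start in state i).
Boundary conditions: a_s_1 = 1, a_s_4 = 0.
For each transient state i, a_i = sum_j P(i->j) * a_j:
  a_s_2 = 1/4*a_s_1 + 1/8*a_s_2 + 0*a_s_3 + 5/8*a_s_4
  a_s_3 = 0*a_s_1 + 7/8*a_s_2 + 0*a_s_3 + 1/8*a_s_4

Substituting a_s_1 = 1 and a_s_4 = 0, rearrange to (I - Q) a = r where r[i] = P(i -> s_1):
  [7/8, 0] . (a_s_2, a_s_3) = 1/4
  [-7/8, 1] . (a_s_2, a_s_3) = 0

Solving yields:
  a_s_2 = 2/7
  a_s_3 = 1/4

Starting state is s_2, so the absorption probability is a_s_2 = 2/7.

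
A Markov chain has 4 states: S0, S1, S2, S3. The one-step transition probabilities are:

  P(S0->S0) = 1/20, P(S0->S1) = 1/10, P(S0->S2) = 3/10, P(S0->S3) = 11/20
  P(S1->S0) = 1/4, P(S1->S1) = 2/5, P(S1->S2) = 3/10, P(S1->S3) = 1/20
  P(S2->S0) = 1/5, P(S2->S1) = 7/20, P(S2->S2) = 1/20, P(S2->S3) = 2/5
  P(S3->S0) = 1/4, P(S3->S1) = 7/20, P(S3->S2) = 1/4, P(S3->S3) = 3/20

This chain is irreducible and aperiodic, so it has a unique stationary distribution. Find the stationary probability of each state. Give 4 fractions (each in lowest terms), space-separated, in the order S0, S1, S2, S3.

Answer: 1089/5479 1732/5479 1259/5479 1399/5479

Derivation:
The stationary distribution satisfies pi = pi * P, i.e.:
  pi_S0 = 1/20*pi_S0 + 1/4*pi_S1 + 1/5*pi_S2 + 1/4*pi_S3
  pi_S1 = 1/10*pi_S0 + 2/5*pi_S1 + 7/20*pi_S2 + 7/20*pi_S3
  pi_S2 = 3/10*pi_S0 + 3/10*pi_S1 + 1/20*pi_S2 + 1/4*pi_S3
  pi_S3 = 11/20*pi_S0 + 1/20*pi_S1 + 2/5*pi_S2 + 3/20*pi_S3
with normalization: pi_S0 + pi_S1 + pi_S2 + pi_S3 = 1.

Using the first 3 balance equations plus normalization, the linear system A*pi = b is:
  [-19/20, 1/4, 1/5, 1/4] . pi = 0
  [1/10, -3/5, 7/20, 7/20] . pi = 0
  [3/10, 3/10, -19/20, 1/4] . pi = 0
  [1, 1, 1, 1] . pi = 1

Solving yields:
  pi_S0 = 1089/5479
  pi_S1 = 1732/5479
  pi_S2 = 1259/5479
  pi_S3 = 1399/5479

Verification (pi * P):
  1089/5479*1/20 + 1732/5479*1/4 + 1259/5479*1/5 + 1399/5479*1/4 = 1089/5479 = pi_S0  (ok)
  1089/5479*1/10 + 1732/5479*2/5 + 1259/5479*7/20 + 1399/5479*7/20 = 1732/5479 = pi_S1  (ok)
  1089/5479*3/10 + 1732/5479*3/10 + 1259/5479*1/20 + 1399/5479*1/4 = 1259/5479 = pi_S2  (ok)
  1089/5479*11/20 + 1732/5479*1/20 + 1259/5479*2/5 + 1399/5479*3/20 = 1399/5479 = pi_S3  (ok)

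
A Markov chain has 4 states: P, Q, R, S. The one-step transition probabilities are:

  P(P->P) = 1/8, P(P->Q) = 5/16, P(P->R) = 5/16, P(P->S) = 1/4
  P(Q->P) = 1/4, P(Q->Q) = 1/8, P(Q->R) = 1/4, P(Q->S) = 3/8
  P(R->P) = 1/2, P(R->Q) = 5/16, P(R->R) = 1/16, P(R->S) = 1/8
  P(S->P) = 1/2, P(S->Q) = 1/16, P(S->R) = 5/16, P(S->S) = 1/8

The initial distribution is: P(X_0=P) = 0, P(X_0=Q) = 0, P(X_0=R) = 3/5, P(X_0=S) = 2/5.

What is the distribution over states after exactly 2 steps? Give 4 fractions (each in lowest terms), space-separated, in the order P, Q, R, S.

Propagating the distribution step by step (d_{t+1} = d_t * P):
d_0 = (P=0, Q=0, R=3/5, S=2/5)
  d_1[P] = 0*1/8 + 0*1/4 + 3/5*1/2 + 2/5*1/2 = 1/2
  d_1[Q] = 0*5/16 + 0*1/8 + 3/5*5/16 + 2/5*1/16 = 17/80
  d_1[R] = 0*5/16 + 0*1/4 + 3/5*1/16 + 2/5*5/16 = 13/80
  d_1[S] = 0*1/4 + 0*3/8 + 3/5*1/8 + 2/5*1/8 = 1/8
d_1 = (P=1/2, Q=17/80, R=13/80, S=1/8)
  d_2[P] = 1/2*1/8 + 17/80*1/4 + 13/80*1/2 + 1/8*1/2 = 83/320
  d_2[Q] = 1/2*5/16 + 17/80*1/8 + 13/80*5/16 + 1/8*1/16 = 309/1280
  d_2[R] = 1/2*5/16 + 17/80*1/4 + 13/80*1/16 + 1/8*5/16 = 331/1280
  d_2[S] = 1/2*1/4 + 17/80*3/8 + 13/80*1/8 + 1/8*1/8 = 77/320
d_2 = (P=83/320, Q=309/1280, R=331/1280, S=77/320)

Answer: 83/320 309/1280 331/1280 77/320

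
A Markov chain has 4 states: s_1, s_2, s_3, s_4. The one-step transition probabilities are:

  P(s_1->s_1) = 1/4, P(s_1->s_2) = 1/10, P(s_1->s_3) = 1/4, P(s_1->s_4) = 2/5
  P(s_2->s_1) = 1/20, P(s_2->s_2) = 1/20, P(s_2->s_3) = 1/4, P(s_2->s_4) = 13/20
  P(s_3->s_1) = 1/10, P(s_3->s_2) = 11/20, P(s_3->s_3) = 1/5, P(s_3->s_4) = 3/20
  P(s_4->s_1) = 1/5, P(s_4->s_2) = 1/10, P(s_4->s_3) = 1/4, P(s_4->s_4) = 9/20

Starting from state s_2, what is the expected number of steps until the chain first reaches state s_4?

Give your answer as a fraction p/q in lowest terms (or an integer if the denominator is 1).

Answer: 1120/573

Derivation:
Let h_i = expected steps to first reach s_4 from state i.
Boundary: h_s_4 = 0.
First-step equations for the other states:
  h_s_1 = 1 + 1/4*h_s_1 + 1/10*h_s_2 + 1/4*h_s_3 + 2/5*h_s_4
  h_s_2 = 1 + 1/20*h_s_1 + 1/20*h_s_2 + 1/4*h_s_3 + 13/20*h_s_4
  h_s_3 = 1 + 1/10*h_s_1 + 11/20*h_s_2 + 1/5*h_s_3 + 3/20*h_s_4

Substituting h_s_4 = 0 and rearranging gives the linear system (I - Q) h = 1:
  [3/4, -1/10, -1/4] . (h_s_1, h_s_2, h_s_3) = 1
  [-1/20, 19/20, -1/4] . (h_s_1, h_s_2, h_s_3) = 1
  [-1/10, -11/20, 4/5] . (h_s_1, h_s_2, h_s_3) = 1

Solving yields:
  h_s_1 = 490/191
  h_s_2 = 1120/573
  h_s_3 = 1670/573

Starting state is s_2, so the expected hitting time is h_s_2 = 1120/573.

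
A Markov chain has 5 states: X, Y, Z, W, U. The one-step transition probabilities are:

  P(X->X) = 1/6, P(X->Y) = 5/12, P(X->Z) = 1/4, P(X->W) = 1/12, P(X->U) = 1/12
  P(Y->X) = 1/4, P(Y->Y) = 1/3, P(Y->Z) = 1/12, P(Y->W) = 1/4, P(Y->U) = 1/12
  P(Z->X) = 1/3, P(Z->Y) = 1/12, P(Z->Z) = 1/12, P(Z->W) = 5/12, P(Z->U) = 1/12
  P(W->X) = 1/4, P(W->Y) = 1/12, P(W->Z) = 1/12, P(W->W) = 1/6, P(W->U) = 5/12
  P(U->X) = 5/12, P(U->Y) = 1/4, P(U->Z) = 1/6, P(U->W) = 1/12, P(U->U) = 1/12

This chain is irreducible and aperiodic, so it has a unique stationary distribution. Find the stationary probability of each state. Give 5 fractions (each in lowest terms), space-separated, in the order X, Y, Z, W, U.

The stationary distribution satisfies pi = pi * P, i.e.:
  pi_X = 1/6*pi_X + 1/4*pi_Y + 1/3*pi_Z + 1/4*pi_W + 5/12*pi_U
  pi_Y = 5/12*pi_X + 1/3*pi_Y + 1/12*pi_Z + 1/12*pi_W + 1/4*pi_U
  pi_Z = 1/4*pi_X + 1/12*pi_Y + 1/12*pi_Z + 1/12*pi_W + 1/6*pi_U
  pi_W = 1/12*pi_X + 1/4*pi_Y + 5/12*pi_Z + 1/6*pi_W + 1/12*pi_U
  pi_U = 1/12*pi_X + 1/12*pi_Y + 1/12*pi_Z + 5/12*pi_W + 1/12*pi_U
with normalization: pi_X + pi_Y + pi_Z + pi_W + pi_U = 1.

Using the first 4 balance equations plus normalization, the linear system A*pi = b is:
  [-5/6, 1/4, 1/3, 1/4, 5/12] . pi = 0
  [5/12, -2/3, 1/12, 1/12, 1/4] . pi = 0
  [1/4, 1/12, -11/12, 1/12, 1/6] . pi = 0
  [1/12, 1/4, 5/12, -5/6, 1/12] . pi = 0
  [1, 1, 1, 1, 1] . pi = 1

Solving yields:
  pi_X = 1337/5064
  pi_Y = 826/3165
  pi_Z = 3533/25320
  pi_W = 399/2110
  pi_U = 1853/12660

Verification (pi * P):
  1337/5064*1/6 + 826/3165*1/4 + 3533/25320*1/3 + 399/2110*1/4 + 1853/12660*5/12 = 1337/5064 = pi_X  (ok)
  1337/5064*5/12 + 826/3165*1/3 + 3533/25320*1/12 + 399/2110*1/12 + 1853/12660*1/4 = 826/3165 = pi_Y  (ok)
  1337/5064*1/4 + 826/3165*1/12 + 3533/25320*1/12 + 399/2110*1/12 + 1853/12660*1/6 = 3533/25320 = pi_Z  (ok)
  1337/5064*1/12 + 826/3165*1/4 + 3533/25320*5/12 + 399/2110*1/6 + 1853/12660*1/12 = 399/2110 = pi_W  (ok)
  1337/5064*1/12 + 826/3165*1/12 + 3533/25320*1/12 + 399/2110*5/12 + 1853/12660*1/12 = 1853/12660 = pi_U  (ok)

Answer: 1337/5064 826/3165 3533/25320 399/2110 1853/12660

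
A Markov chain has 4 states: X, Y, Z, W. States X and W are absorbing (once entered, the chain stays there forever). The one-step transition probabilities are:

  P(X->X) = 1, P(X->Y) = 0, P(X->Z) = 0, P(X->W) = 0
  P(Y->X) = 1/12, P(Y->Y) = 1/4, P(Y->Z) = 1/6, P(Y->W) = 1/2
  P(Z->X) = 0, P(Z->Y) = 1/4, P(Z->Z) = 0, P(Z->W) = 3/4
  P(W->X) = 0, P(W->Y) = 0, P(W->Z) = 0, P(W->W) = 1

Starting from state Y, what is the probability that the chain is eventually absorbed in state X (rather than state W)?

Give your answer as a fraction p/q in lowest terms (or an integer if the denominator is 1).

Let a_i = P(absorbed in X | start in state i).
Boundary conditions: a_X = 1, a_W = 0.
For each transient state i, a_i = sum_j P(i->j) * a_j:
  a_Y = 1/12*a_X + 1/4*a_Y + 1/6*a_Z + 1/2*a_W
  a_Z = 0*a_X + 1/4*a_Y + 0*a_Z + 3/4*a_W

Substituting a_X = 1 and a_W = 0, rearrange to (I - Q) a = r where r[i] = P(i -> X):
  [3/4, -1/6] . (a_Y, a_Z) = 1/12
  [-1/4, 1] . (a_Y, a_Z) = 0

Solving yields:
  a_Y = 2/17
  a_Z = 1/34

Starting state is Y, so the absorption probability is a_Y = 2/17.

Answer: 2/17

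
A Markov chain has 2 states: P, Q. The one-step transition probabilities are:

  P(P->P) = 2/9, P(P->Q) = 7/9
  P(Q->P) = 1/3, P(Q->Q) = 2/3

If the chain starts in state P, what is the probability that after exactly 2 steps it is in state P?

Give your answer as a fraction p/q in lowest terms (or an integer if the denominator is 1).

Answer: 25/81

Derivation:
Computing P^2 by repeated multiplication:
P^1 =
  P: [2/9, 7/9]
  Q: [1/3, 2/3]
P^2 =
  P: [25/81, 56/81]
  Q: [8/27, 19/27]

(P^2)[P -> P] = 25/81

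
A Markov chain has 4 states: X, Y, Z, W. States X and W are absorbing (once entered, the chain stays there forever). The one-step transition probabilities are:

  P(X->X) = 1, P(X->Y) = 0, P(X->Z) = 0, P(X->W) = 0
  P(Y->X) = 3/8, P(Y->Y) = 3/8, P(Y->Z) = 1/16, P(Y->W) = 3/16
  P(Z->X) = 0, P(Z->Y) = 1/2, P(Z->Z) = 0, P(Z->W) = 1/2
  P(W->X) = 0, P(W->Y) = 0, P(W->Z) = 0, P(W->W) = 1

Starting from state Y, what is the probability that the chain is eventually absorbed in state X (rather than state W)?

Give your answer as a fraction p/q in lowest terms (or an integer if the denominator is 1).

Answer: 12/19

Derivation:
Let a_i = P(absorbed in X | start in state i).
Boundary conditions: a_X = 1, a_W = 0.
For each transient state i, a_i = sum_j P(i->j) * a_j:
  a_Y = 3/8*a_X + 3/8*a_Y + 1/16*a_Z + 3/16*a_W
  a_Z = 0*a_X + 1/2*a_Y + 0*a_Z + 1/2*a_W

Substituting a_X = 1 and a_W = 0, rearrange to (I - Q) a = r where r[i] = P(i -> X):
  [5/8, -1/16] . (a_Y, a_Z) = 3/8
  [-1/2, 1] . (a_Y, a_Z) = 0

Solving yields:
  a_Y = 12/19
  a_Z = 6/19

Starting state is Y, so the absorption probability is a_Y = 12/19.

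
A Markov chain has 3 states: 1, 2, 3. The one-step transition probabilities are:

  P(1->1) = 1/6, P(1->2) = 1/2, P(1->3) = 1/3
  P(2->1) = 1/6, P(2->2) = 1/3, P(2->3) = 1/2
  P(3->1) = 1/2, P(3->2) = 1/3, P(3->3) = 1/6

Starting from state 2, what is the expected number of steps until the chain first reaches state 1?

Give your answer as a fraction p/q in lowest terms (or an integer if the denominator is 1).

Answer: 24/7

Derivation:
Let h_i = expected steps to first reach 1 from state i.
Boundary: h_1 = 0.
First-step equations for the other states:
  h_2 = 1 + 1/6*h_1 + 1/3*h_2 + 1/2*h_3
  h_3 = 1 + 1/2*h_1 + 1/3*h_2 + 1/6*h_3

Substituting h_1 = 0 and rearranging gives the linear system (I - Q) h = 1:
  [2/3, -1/2] . (h_2, h_3) = 1
  [-1/3, 5/6] . (h_2, h_3) = 1

Solving yields:
  h_2 = 24/7
  h_3 = 18/7

Starting state is 2, so the expected hitting time is h_2 = 24/7.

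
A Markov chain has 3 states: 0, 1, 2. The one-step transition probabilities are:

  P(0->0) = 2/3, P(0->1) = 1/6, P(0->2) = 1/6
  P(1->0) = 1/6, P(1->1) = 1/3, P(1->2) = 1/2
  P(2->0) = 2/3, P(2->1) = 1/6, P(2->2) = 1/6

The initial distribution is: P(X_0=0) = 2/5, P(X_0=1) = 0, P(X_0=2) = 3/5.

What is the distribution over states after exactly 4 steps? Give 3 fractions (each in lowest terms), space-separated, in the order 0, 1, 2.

Answer: 245/432 259/1296 151/648

Derivation:
Propagating the distribution step by step (d_{t+1} = d_t * P):
d_0 = (0=2/5, 1=0, 2=3/5)
  d_1[0] = 2/5*2/3 + 0*1/6 + 3/5*2/3 = 2/3
  d_1[1] = 2/5*1/6 + 0*1/3 + 3/5*1/6 = 1/6
  d_1[2] = 2/5*1/6 + 0*1/2 + 3/5*1/6 = 1/6
d_1 = (0=2/3, 1=1/6, 2=1/6)
  d_2[0] = 2/3*2/3 + 1/6*1/6 + 1/6*2/3 = 7/12
  d_2[1] = 2/3*1/6 + 1/6*1/3 + 1/6*1/6 = 7/36
  d_2[2] = 2/3*1/6 + 1/6*1/2 + 1/6*1/6 = 2/9
d_2 = (0=7/12, 1=7/36, 2=2/9)
  d_3[0] = 7/12*2/3 + 7/36*1/6 + 2/9*2/3 = 41/72
  d_3[1] = 7/12*1/6 + 7/36*1/3 + 2/9*1/6 = 43/216
  d_3[2] = 7/12*1/6 + 7/36*1/2 + 2/9*1/6 = 25/108
d_3 = (0=41/72, 1=43/216, 2=25/108)
  d_4[0] = 41/72*2/3 + 43/216*1/6 + 25/108*2/3 = 245/432
  d_4[1] = 41/72*1/6 + 43/216*1/3 + 25/108*1/6 = 259/1296
  d_4[2] = 41/72*1/6 + 43/216*1/2 + 25/108*1/6 = 151/648
d_4 = (0=245/432, 1=259/1296, 2=151/648)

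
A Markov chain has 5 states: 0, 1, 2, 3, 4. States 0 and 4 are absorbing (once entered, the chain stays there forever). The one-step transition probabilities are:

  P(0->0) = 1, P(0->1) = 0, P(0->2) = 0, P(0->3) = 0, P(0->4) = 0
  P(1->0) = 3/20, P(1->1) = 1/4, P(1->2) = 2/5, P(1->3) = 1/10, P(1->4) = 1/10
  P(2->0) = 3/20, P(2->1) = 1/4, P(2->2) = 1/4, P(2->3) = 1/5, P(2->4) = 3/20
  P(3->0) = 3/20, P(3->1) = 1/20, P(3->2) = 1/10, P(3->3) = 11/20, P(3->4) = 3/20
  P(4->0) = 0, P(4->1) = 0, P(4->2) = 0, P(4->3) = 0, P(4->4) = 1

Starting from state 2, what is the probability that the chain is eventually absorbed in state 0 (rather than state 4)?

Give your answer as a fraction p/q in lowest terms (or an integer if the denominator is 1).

Answer: 108/209

Derivation:
Let a_i = P(absorbed in 0 | start in state i).
Boundary conditions: a_0 = 1, a_4 = 0.
For each transient state i, a_i = sum_j P(i->j) * a_j:
  a_1 = 3/20*a_0 + 1/4*a_1 + 2/5*a_2 + 1/10*a_3 + 1/10*a_4
  a_2 = 3/20*a_0 + 1/4*a_1 + 1/4*a_2 + 1/5*a_3 + 3/20*a_4
  a_3 = 3/20*a_0 + 1/20*a_1 + 1/10*a_2 + 11/20*a_3 + 3/20*a_4

Substituting a_0 = 1 and a_4 = 0, rearrange to (I - Q) a = r where r[i] = P(i -> 0):
  [3/4, -2/5, -1/10] . (a_1, a_2, a_3) = 3/20
  [-1/4, 3/4, -1/5] . (a_1, a_2, a_3) = 3/20
  [-1/20, -1/10, 9/20] . (a_1, a_2, a_3) = 3/20

Solving yields:
  a_1 = 795/1463
  a_2 = 108/209
  a_3 = 744/1463

Starting state is 2, so the absorption probability is a_2 = 108/209.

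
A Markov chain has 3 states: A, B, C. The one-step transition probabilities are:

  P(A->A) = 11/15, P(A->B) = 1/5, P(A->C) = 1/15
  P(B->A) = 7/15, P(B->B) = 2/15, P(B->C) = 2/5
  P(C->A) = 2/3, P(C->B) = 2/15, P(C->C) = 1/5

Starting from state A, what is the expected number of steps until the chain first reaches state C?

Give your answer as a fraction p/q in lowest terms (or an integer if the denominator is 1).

Let h_i = expected steps to first reach C from state i.
Boundary: h_C = 0.
First-step equations for the other states:
  h_A = 1 + 11/15*h_A + 1/5*h_B + 1/15*h_C
  h_B = 1 + 7/15*h_A + 2/15*h_B + 2/5*h_C

Substituting h_C = 0 and rearranging gives the linear system (I - Q) h = 1:
  [4/15, -1/5] . (h_A, h_B) = 1
  [-7/15, 13/15] . (h_A, h_B) = 1

Solving yields:
  h_A = 240/31
  h_B = 165/31

Starting state is A, so the expected hitting time is h_A = 240/31.

Answer: 240/31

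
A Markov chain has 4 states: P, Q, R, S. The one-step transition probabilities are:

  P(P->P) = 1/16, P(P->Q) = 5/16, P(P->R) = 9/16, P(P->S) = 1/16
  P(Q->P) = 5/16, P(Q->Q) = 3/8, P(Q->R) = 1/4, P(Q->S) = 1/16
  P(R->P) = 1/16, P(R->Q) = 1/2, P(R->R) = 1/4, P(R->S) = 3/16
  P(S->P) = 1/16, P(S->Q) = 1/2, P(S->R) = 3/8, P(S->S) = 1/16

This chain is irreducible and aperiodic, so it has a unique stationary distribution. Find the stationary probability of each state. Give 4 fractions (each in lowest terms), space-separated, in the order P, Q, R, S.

Answer: 1/6 5/12 17/54 11/108

Derivation:
The stationary distribution satisfies pi = pi * P, i.e.:
  pi_P = 1/16*pi_P + 5/16*pi_Q + 1/16*pi_R + 1/16*pi_S
  pi_Q = 5/16*pi_P + 3/8*pi_Q + 1/2*pi_R + 1/2*pi_S
  pi_R = 9/16*pi_P + 1/4*pi_Q + 1/4*pi_R + 3/8*pi_S
  pi_S = 1/16*pi_P + 1/16*pi_Q + 3/16*pi_R + 1/16*pi_S
with normalization: pi_P + pi_Q + pi_R + pi_S = 1.

Using the first 3 balance equations plus normalization, the linear system A*pi = b is:
  [-15/16, 5/16, 1/16, 1/16] . pi = 0
  [5/16, -5/8, 1/2, 1/2] . pi = 0
  [9/16, 1/4, -3/4, 3/8] . pi = 0
  [1, 1, 1, 1] . pi = 1

Solving yields:
  pi_P = 1/6
  pi_Q = 5/12
  pi_R = 17/54
  pi_S = 11/108

Verification (pi * P):
  1/6*1/16 + 5/12*5/16 + 17/54*1/16 + 11/108*1/16 = 1/6 = pi_P  (ok)
  1/6*5/16 + 5/12*3/8 + 17/54*1/2 + 11/108*1/2 = 5/12 = pi_Q  (ok)
  1/6*9/16 + 5/12*1/4 + 17/54*1/4 + 11/108*3/8 = 17/54 = pi_R  (ok)
  1/6*1/16 + 5/12*1/16 + 17/54*3/16 + 11/108*1/16 = 11/108 = pi_S  (ok)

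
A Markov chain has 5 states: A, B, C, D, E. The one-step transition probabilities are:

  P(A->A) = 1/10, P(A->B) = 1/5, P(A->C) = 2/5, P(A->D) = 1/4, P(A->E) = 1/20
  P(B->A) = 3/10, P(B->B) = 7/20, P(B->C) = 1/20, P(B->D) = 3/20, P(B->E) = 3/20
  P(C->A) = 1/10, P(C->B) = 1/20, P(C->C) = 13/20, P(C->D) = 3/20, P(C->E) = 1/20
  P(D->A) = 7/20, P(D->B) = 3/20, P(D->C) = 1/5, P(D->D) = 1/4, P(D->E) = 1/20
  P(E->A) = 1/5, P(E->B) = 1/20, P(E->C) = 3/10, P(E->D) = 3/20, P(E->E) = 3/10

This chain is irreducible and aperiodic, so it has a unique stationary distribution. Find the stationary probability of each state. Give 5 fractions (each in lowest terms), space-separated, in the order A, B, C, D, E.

The stationary distribution satisfies pi = pi * P, i.e.:
  pi_A = 1/10*pi_A + 3/10*pi_B + 1/10*pi_C + 7/20*pi_D + 1/5*pi_E
  pi_B = 1/5*pi_A + 7/20*pi_B + 1/20*pi_C + 3/20*pi_D + 1/20*pi_E
  pi_C = 2/5*pi_A + 1/20*pi_B + 13/20*pi_C + 1/5*pi_D + 3/10*pi_E
  pi_D = 1/4*pi_A + 3/20*pi_B + 3/20*pi_C + 1/4*pi_D + 3/20*pi_E
  pi_E = 1/20*pi_A + 3/20*pi_B + 1/20*pi_C + 1/20*pi_D + 3/10*pi_E
with normalization: pi_A + pi_B + pi_C + pi_D + pi_E = 1.

Using the first 4 balance equations plus normalization, the linear system A*pi = b is:
  [-9/10, 3/10, 1/10, 7/20, 1/5] . pi = 0
  [1/5, -13/20, 1/20, 3/20, 1/20] . pi = 0
  [2/5, 1/20, -7/20, 1/5, 3/10] . pi = 0
  [1/4, 3/20, 3/20, -3/4, 3/20] . pi = 0
  [1, 1, 1, 1, 1] . pi = 1

Solving yields:
  pi_A = 6375/34894
  pi_B = 9581/69788
  pi_C = 28479/69788
  pi_D = 3262/17447
  pi_E = 2965/34894

Verification (pi * P):
  6375/34894*1/10 + 9581/69788*3/10 + 28479/69788*1/10 + 3262/17447*7/20 + 2965/34894*1/5 = 6375/34894 = pi_A  (ok)
  6375/34894*1/5 + 9581/69788*7/20 + 28479/69788*1/20 + 3262/17447*3/20 + 2965/34894*1/20 = 9581/69788 = pi_B  (ok)
  6375/34894*2/5 + 9581/69788*1/20 + 28479/69788*13/20 + 3262/17447*1/5 + 2965/34894*3/10 = 28479/69788 = pi_C  (ok)
  6375/34894*1/4 + 9581/69788*3/20 + 28479/69788*3/20 + 3262/17447*1/4 + 2965/34894*3/20 = 3262/17447 = pi_D  (ok)
  6375/34894*1/20 + 9581/69788*3/20 + 28479/69788*1/20 + 3262/17447*1/20 + 2965/34894*3/10 = 2965/34894 = pi_E  (ok)

Answer: 6375/34894 9581/69788 28479/69788 3262/17447 2965/34894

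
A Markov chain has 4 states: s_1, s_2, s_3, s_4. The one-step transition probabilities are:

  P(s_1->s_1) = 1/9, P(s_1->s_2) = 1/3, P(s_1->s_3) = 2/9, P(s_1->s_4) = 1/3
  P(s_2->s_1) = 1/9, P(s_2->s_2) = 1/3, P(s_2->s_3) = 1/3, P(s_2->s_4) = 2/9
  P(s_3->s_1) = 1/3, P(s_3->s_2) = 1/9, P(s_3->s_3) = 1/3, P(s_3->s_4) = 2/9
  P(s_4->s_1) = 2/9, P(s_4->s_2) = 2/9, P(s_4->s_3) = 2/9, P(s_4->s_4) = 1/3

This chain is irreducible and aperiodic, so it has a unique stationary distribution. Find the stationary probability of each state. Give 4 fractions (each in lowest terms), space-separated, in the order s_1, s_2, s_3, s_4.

The stationary distribution satisfies pi = pi * P, i.e.:
  pi_s_1 = 1/9*pi_s_1 + 1/9*pi_s_2 + 1/3*pi_s_3 + 2/9*pi_s_4
  pi_s_2 = 1/3*pi_s_1 + 1/3*pi_s_2 + 1/9*pi_s_3 + 2/9*pi_s_4
  pi_s_3 = 2/9*pi_s_1 + 1/3*pi_s_2 + 1/3*pi_s_3 + 2/9*pi_s_4
  pi_s_4 = 1/3*pi_s_1 + 2/9*pi_s_2 + 2/9*pi_s_3 + 1/3*pi_s_4
with normalization: pi_s_1 + pi_s_2 + pi_s_3 + pi_s_4 = 1.

Using the first 3 balance equations plus normalization, the linear system A*pi = b is:
  [-8/9, 1/9, 1/3, 2/9] . pi = 0
  [1/3, -2/3, 1/9, 2/9] . pi = 0
  [2/9, 1/3, -2/3, 2/9] . pi = 0
  [1, 1, 1, 1] . pi = 1

Solving yields:
  pi_s_1 = 134/657
  pi_s_2 = 158/657
  pi_s_3 = 184/657
  pi_s_4 = 181/657

Verification (pi * P):
  134/657*1/9 + 158/657*1/9 + 184/657*1/3 + 181/657*2/9 = 134/657 = pi_s_1  (ok)
  134/657*1/3 + 158/657*1/3 + 184/657*1/9 + 181/657*2/9 = 158/657 = pi_s_2  (ok)
  134/657*2/9 + 158/657*1/3 + 184/657*1/3 + 181/657*2/9 = 184/657 = pi_s_3  (ok)
  134/657*1/3 + 158/657*2/9 + 184/657*2/9 + 181/657*1/3 = 181/657 = pi_s_4  (ok)

Answer: 134/657 158/657 184/657 181/657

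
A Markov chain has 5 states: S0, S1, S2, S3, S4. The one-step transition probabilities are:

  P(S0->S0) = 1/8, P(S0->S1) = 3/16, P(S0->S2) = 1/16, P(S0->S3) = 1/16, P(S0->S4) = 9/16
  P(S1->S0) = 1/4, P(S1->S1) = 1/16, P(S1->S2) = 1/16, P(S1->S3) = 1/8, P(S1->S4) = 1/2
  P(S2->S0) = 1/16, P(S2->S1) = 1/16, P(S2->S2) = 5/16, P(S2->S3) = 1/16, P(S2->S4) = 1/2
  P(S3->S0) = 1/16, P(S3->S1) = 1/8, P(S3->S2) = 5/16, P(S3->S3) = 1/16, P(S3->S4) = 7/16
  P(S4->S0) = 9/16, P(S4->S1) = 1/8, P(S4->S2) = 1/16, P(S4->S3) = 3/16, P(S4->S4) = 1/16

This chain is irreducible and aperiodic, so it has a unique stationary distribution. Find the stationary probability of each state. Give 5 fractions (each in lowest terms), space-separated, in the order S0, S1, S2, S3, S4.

The stationary distribution satisfies pi = pi * P, i.e.:
  pi_S0 = 1/8*pi_S0 + 1/4*pi_S1 + 1/16*pi_S2 + 1/16*pi_S3 + 9/16*pi_S4
  pi_S1 = 3/16*pi_S0 + 1/16*pi_S1 + 1/16*pi_S2 + 1/8*pi_S3 + 1/8*pi_S4
  pi_S2 = 1/16*pi_S0 + 1/16*pi_S1 + 5/16*pi_S2 + 5/16*pi_S3 + 1/16*pi_S4
  pi_S3 = 1/16*pi_S0 + 1/8*pi_S1 + 1/16*pi_S2 + 1/16*pi_S3 + 3/16*pi_S4
  pi_S4 = 9/16*pi_S0 + 1/2*pi_S1 + 1/2*pi_S2 + 7/16*pi_S3 + 1/16*pi_S4
with normalization: pi_S0 + pi_S1 + pi_S2 + pi_S3 + pi_S4 = 1.

Using the first 4 balance equations plus normalization, the linear system A*pi = b is:
  [-7/8, 1/4, 1/16, 1/16, 9/16] . pi = 0
  [3/16, -15/16, 1/16, 1/8, 1/8] . pi = 0
  [1/16, 1/16, -11/16, 5/16, 1/16] . pi = 0
  [1/16, 1/8, 1/16, -15/16, 3/16] . pi = 0
  [1, 1, 1, 1, 1] . pi = 1

Solving yields:
  pi_S0 = 11845/42086
  pi_S1 = 5347/42086
  pi_S2 = 2559/21043
  pi_S3 = 9665/84172
  pi_S4 = 2717/7652

Verification (pi * P):
  11845/42086*1/8 + 5347/42086*1/4 + 2559/21043*1/16 + 9665/84172*1/16 + 2717/7652*9/16 = 11845/42086 = pi_S0  (ok)
  11845/42086*3/16 + 5347/42086*1/16 + 2559/21043*1/16 + 9665/84172*1/8 + 2717/7652*1/8 = 5347/42086 = pi_S1  (ok)
  11845/42086*1/16 + 5347/42086*1/16 + 2559/21043*5/16 + 9665/84172*5/16 + 2717/7652*1/16 = 2559/21043 = pi_S2  (ok)
  11845/42086*1/16 + 5347/42086*1/8 + 2559/21043*1/16 + 9665/84172*1/16 + 2717/7652*3/16 = 9665/84172 = pi_S3  (ok)
  11845/42086*9/16 + 5347/42086*1/2 + 2559/21043*1/2 + 9665/84172*7/16 + 2717/7652*1/16 = 2717/7652 = pi_S4  (ok)

Answer: 11845/42086 5347/42086 2559/21043 9665/84172 2717/7652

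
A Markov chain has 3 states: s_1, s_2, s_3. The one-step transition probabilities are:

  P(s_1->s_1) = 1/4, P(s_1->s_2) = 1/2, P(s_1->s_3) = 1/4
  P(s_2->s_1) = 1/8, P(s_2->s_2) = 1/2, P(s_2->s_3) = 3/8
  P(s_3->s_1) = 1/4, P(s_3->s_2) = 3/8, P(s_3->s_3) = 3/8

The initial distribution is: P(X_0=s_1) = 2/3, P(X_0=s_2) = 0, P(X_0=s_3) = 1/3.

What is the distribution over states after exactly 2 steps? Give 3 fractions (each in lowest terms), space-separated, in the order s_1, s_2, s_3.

Propagating the distribution step by step (d_{t+1} = d_t * P):
d_0 = (s_1=2/3, s_2=0, s_3=1/3)
  d_1[s_1] = 2/3*1/4 + 0*1/8 + 1/3*1/4 = 1/4
  d_1[s_2] = 2/3*1/2 + 0*1/2 + 1/3*3/8 = 11/24
  d_1[s_3] = 2/3*1/4 + 0*3/8 + 1/3*3/8 = 7/24
d_1 = (s_1=1/4, s_2=11/24, s_3=7/24)
  d_2[s_1] = 1/4*1/4 + 11/24*1/8 + 7/24*1/4 = 37/192
  d_2[s_2] = 1/4*1/2 + 11/24*1/2 + 7/24*3/8 = 89/192
  d_2[s_3] = 1/4*1/4 + 11/24*3/8 + 7/24*3/8 = 11/32
d_2 = (s_1=37/192, s_2=89/192, s_3=11/32)

Answer: 37/192 89/192 11/32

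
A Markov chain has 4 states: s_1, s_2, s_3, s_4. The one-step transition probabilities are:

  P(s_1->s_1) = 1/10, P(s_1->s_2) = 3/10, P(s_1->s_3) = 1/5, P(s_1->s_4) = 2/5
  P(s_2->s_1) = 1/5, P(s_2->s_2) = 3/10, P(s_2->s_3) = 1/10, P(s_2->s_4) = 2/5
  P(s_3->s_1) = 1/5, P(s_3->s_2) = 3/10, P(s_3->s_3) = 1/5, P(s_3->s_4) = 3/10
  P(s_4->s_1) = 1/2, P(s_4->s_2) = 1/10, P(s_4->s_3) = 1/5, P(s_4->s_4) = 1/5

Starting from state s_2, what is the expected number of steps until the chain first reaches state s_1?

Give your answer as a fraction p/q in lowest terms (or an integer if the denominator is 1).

Let h_i = expected steps to first reach s_1 from state i.
Boundary: h_s_1 = 0.
First-step equations for the other states:
  h_s_2 = 1 + 1/5*h_s_1 + 3/10*h_s_2 + 1/10*h_s_3 + 2/5*h_s_4
  h_s_3 = 1 + 1/5*h_s_1 + 3/10*h_s_2 + 1/5*h_s_3 + 3/10*h_s_4
  h_s_4 = 1 + 1/2*h_s_1 + 1/10*h_s_2 + 1/5*h_s_3 + 1/5*h_s_4

Substituting h_s_1 = 0 and rearranging gives the linear system (I - Q) h = 1:
  [7/10, -1/10, -2/5] . (h_s_2, h_s_3, h_s_4) = 1
  [-3/10, 4/5, -3/10] . (h_s_2, h_s_3, h_s_4) = 1
  [-1/10, -1/5, 4/5] . (h_s_2, h_s_3, h_s_4) = 1

Solving yields:
  h_s_2 = 1090/323
  h_s_3 = 1120/323
  h_s_4 = 820/323

Starting state is s_2, so the expected hitting time is h_s_2 = 1090/323.

Answer: 1090/323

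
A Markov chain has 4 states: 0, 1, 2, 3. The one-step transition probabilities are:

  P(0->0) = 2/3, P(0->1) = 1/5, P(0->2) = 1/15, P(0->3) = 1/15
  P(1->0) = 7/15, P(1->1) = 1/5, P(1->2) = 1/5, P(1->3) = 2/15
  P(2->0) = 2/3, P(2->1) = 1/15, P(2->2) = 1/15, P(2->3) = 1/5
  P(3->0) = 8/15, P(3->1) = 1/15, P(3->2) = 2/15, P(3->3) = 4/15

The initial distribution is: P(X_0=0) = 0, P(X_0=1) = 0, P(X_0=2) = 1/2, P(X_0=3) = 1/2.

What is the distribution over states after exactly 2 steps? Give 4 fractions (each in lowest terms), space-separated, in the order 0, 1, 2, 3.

Propagating the distribution step by step (d_{t+1} = d_t * P):
d_0 = (0=0, 1=0, 2=1/2, 3=1/2)
  d_1[0] = 0*2/3 + 0*7/15 + 1/2*2/3 + 1/2*8/15 = 3/5
  d_1[1] = 0*1/5 + 0*1/5 + 1/2*1/15 + 1/2*1/15 = 1/15
  d_1[2] = 0*1/15 + 0*1/5 + 1/2*1/15 + 1/2*2/15 = 1/10
  d_1[3] = 0*1/15 + 0*2/15 + 1/2*1/5 + 1/2*4/15 = 7/30
d_1 = (0=3/5, 1=1/15, 2=1/10, 3=7/30)
  d_2[0] = 3/5*2/3 + 1/15*7/15 + 1/10*2/3 + 7/30*8/15 = 28/45
  d_2[1] = 3/5*1/5 + 1/15*1/5 + 1/10*1/15 + 7/30*1/15 = 7/45
  d_2[2] = 3/5*1/15 + 1/15*1/5 + 1/10*1/15 + 7/30*2/15 = 41/450
  d_2[3] = 3/5*1/15 + 1/15*2/15 + 1/10*1/5 + 7/30*4/15 = 59/450
d_2 = (0=28/45, 1=7/45, 2=41/450, 3=59/450)

Answer: 28/45 7/45 41/450 59/450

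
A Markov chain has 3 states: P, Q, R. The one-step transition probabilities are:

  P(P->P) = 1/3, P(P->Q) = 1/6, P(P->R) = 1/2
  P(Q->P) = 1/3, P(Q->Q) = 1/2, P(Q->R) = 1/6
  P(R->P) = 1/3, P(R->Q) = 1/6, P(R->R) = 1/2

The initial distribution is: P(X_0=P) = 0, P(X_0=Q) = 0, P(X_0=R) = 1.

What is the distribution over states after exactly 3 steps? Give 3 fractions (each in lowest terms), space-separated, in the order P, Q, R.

Propagating the distribution step by step (d_{t+1} = d_t * P):
d_0 = (P=0, Q=0, R=1)
  d_1[P] = 0*1/3 + 0*1/3 + 1*1/3 = 1/3
  d_1[Q] = 0*1/6 + 0*1/2 + 1*1/6 = 1/6
  d_1[R] = 0*1/2 + 0*1/6 + 1*1/2 = 1/2
d_1 = (P=1/3, Q=1/6, R=1/2)
  d_2[P] = 1/3*1/3 + 1/6*1/3 + 1/2*1/3 = 1/3
  d_2[Q] = 1/3*1/6 + 1/6*1/2 + 1/2*1/6 = 2/9
  d_2[R] = 1/3*1/2 + 1/6*1/6 + 1/2*1/2 = 4/9
d_2 = (P=1/3, Q=2/9, R=4/9)
  d_3[P] = 1/3*1/3 + 2/9*1/3 + 4/9*1/3 = 1/3
  d_3[Q] = 1/3*1/6 + 2/9*1/2 + 4/9*1/6 = 13/54
  d_3[R] = 1/3*1/2 + 2/9*1/6 + 4/9*1/2 = 23/54
d_3 = (P=1/3, Q=13/54, R=23/54)

Answer: 1/3 13/54 23/54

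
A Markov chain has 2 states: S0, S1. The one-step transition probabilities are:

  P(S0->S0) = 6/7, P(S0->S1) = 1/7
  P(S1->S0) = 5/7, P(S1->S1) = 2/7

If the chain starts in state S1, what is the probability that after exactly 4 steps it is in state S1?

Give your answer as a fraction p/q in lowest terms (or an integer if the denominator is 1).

Answer: 401/2401

Derivation:
Computing P^4 by repeated multiplication:
P^1 =
  S0: [6/7, 1/7]
  S1: [5/7, 2/7]
P^2 =
  S0: [41/49, 8/49]
  S1: [40/49, 9/49]
P^3 =
  S0: [286/343, 57/343]
  S1: [285/343, 58/343]
P^4 =
  S0: [2001/2401, 400/2401]
  S1: [2000/2401, 401/2401]

(P^4)[S1 -> S1] = 401/2401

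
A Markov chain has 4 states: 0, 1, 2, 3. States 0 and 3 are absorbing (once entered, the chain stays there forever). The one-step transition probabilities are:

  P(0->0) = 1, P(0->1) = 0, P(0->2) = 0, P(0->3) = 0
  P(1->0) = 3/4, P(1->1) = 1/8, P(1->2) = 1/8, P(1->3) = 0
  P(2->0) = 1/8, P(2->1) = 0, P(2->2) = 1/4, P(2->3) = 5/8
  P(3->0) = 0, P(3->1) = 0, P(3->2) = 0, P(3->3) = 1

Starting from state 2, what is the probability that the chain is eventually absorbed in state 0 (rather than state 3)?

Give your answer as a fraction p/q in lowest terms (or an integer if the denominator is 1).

Answer: 1/6

Derivation:
Let a_i = P(absorbed in 0 | start in state i).
Boundary conditions: a_0 = 1, a_3 = 0.
For each transient state i, a_i = sum_j P(i->j) * a_j:
  a_1 = 3/4*a_0 + 1/8*a_1 + 1/8*a_2 + 0*a_3
  a_2 = 1/8*a_0 + 0*a_1 + 1/4*a_2 + 5/8*a_3

Substituting a_0 = 1 and a_3 = 0, rearrange to (I - Q) a = r where r[i] = P(i -> 0):
  [7/8, -1/8] . (a_1, a_2) = 3/4
  [0, 3/4] . (a_1, a_2) = 1/8

Solving yields:
  a_1 = 37/42
  a_2 = 1/6

Starting state is 2, so the absorption probability is a_2 = 1/6.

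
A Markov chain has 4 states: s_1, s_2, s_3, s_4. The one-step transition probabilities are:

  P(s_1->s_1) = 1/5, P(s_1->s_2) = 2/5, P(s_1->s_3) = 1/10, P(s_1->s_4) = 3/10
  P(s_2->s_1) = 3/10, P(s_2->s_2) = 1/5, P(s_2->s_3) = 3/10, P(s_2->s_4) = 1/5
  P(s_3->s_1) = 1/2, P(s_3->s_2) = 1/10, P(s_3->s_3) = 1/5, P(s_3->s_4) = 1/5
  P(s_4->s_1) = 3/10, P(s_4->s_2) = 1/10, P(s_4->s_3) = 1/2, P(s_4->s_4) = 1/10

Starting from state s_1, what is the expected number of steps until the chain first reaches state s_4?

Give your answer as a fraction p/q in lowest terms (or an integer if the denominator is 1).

Answer: 1140/289

Derivation:
Let h_i = expected steps to first reach s_4 from state i.
Boundary: h_s_4 = 0.
First-step equations for the other states:
  h_s_1 = 1 + 1/5*h_s_1 + 2/5*h_s_2 + 1/10*h_s_3 + 3/10*h_s_4
  h_s_2 = 1 + 3/10*h_s_1 + 1/5*h_s_2 + 3/10*h_s_3 + 1/5*h_s_4
  h_s_3 = 1 + 1/2*h_s_1 + 1/10*h_s_2 + 1/5*h_s_3 + 1/5*h_s_4

Substituting h_s_4 = 0 and rearranging gives the linear system (I - Q) h = 1:
  [4/5, -2/5, -1/10] . (h_s_1, h_s_2, h_s_3) = 1
  [-3/10, 4/5, -3/10] . (h_s_1, h_s_2, h_s_3) = 1
  [-1/2, -1/10, 4/5] . (h_s_1, h_s_2, h_s_3) = 1

Solving yields:
  h_s_1 = 1140/289
  h_s_2 = 1250/289
  h_s_3 = 1230/289

Starting state is s_1, so the expected hitting time is h_s_1 = 1140/289.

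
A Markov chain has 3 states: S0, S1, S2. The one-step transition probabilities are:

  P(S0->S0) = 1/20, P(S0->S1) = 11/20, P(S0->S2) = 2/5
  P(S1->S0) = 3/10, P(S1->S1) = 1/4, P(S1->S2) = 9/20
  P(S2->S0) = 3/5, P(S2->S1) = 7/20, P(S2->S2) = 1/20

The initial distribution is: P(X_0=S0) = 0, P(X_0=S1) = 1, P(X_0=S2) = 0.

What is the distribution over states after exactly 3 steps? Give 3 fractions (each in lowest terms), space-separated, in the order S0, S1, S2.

Propagating the distribution step by step (d_{t+1} = d_t * P):
d_0 = (S0=0, S1=1, S2=0)
  d_1[S0] = 0*1/20 + 1*3/10 + 0*3/5 = 3/10
  d_1[S1] = 0*11/20 + 1*1/4 + 0*7/20 = 1/4
  d_1[S2] = 0*2/5 + 1*9/20 + 0*1/20 = 9/20
d_1 = (S0=3/10, S1=1/4, S2=9/20)
  d_2[S0] = 3/10*1/20 + 1/4*3/10 + 9/20*3/5 = 9/25
  d_2[S1] = 3/10*11/20 + 1/4*1/4 + 9/20*7/20 = 77/200
  d_2[S2] = 3/10*2/5 + 1/4*9/20 + 9/20*1/20 = 51/200
d_2 = (S0=9/25, S1=77/200, S2=51/200)
  d_3[S0] = 9/25*1/20 + 77/200*3/10 + 51/200*3/5 = 573/2000
  d_3[S1] = 9/25*11/20 + 77/200*1/4 + 51/200*7/20 = 767/2000
  d_3[S2] = 9/25*2/5 + 77/200*9/20 + 51/200*1/20 = 33/100
d_3 = (S0=573/2000, S1=767/2000, S2=33/100)

Answer: 573/2000 767/2000 33/100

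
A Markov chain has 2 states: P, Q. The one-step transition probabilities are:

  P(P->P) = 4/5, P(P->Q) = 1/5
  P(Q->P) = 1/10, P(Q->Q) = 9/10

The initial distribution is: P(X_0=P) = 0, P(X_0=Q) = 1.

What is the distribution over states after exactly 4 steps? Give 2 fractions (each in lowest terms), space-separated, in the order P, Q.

Answer: 2533/10000 7467/10000

Derivation:
Propagating the distribution step by step (d_{t+1} = d_t * P):
d_0 = (P=0, Q=1)
  d_1[P] = 0*4/5 + 1*1/10 = 1/10
  d_1[Q] = 0*1/5 + 1*9/10 = 9/10
d_1 = (P=1/10, Q=9/10)
  d_2[P] = 1/10*4/5 + 9/10*1/10 = 17/100
  d_2[Q] = 1/10*1/5 + 9/10*9/10 = 83/100
d_2 = (P=17/100, Q=83/100)
  d_3[P] = 17/100*4/5 + 83/100*1/10 = 219/1000
  d_3[Q] = 17/100*1/5 + 83/100*9/10 = 781/1000
d_3 = (P=219/1000, Q=781/1000)
  d_4[P] = 219/1000*4/5 + 781/1000*1/10 = 2533/10000
  d_4[Q] = 219/1000*1/5 + 781/1000*9/10 = 7467/10000
d_4 = (P=2533/10000, Q=7467/10000)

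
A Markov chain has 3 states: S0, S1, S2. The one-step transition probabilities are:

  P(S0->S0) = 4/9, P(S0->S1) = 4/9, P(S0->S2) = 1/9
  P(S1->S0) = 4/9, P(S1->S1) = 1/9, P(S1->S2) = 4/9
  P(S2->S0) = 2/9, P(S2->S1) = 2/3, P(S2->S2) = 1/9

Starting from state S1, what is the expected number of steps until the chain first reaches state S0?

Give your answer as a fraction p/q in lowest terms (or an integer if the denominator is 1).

Let h_i = expected steps to first reach S0 from state i.
Boundary: h_S0 = 0.
First-step equations for the other states:
  h_S1 = 1 + 4/9*h_S0 + 1/9*h_S1 + 4/9*h_S2
  h_S2 = 1 + 2/9*h_S0 + 2/3*h_S1 + 1/9*h_S2

Substituting h_S0 = 0 and rearranging gives the linear system (I - Q) h = 1:
  [8/9, -4/9] . (h_S1, h_S2) = 1
  [-2/3, 8/9] . (h_S1, h_S2) = 1

Solving yields:
  h_S1 = 27/10
  h_S2 = 63/20

Starting state is S1, so the expected hitting time is h_S1 = 27/10.

Answer: 27/10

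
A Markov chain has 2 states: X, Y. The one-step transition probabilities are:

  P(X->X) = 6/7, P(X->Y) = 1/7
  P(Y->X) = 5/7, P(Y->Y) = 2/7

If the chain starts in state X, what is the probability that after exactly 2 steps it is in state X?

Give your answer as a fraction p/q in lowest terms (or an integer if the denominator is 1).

Computing P^2 by repeated multiplication:
P^1 =
  X: [6/7, 1/7]
  Y: [5/7, 2/7]
P^2 =
  X: [41/49, 8/49]
  Y: [40/49, 9/49]

(P^2)[X -> X] = 41/49

Answer: 41/49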